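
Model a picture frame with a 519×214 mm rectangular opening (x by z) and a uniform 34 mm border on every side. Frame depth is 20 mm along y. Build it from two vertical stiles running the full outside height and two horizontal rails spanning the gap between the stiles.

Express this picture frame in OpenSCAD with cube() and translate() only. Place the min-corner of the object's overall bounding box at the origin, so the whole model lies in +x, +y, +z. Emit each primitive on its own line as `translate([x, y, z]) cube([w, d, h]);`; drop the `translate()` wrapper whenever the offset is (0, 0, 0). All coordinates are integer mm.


cube([34, 20, 282]);
translate([553, 0, 0]) cube([34, 20, 282]);
translate([34, 0, 0]) cube([519, 20, 34]);
translate([34, 0, 248]) cube([519, 20, 34]);


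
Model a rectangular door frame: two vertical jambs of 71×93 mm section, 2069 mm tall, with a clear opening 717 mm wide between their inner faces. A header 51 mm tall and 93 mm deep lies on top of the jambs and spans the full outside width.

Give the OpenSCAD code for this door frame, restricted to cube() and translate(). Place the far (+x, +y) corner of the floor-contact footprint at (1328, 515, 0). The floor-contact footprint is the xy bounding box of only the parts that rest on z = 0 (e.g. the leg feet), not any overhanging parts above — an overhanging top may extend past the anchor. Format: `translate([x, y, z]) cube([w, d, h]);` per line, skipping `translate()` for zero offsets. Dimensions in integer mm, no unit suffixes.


translate([469, 422, 0]) cube([71, 93, 2069]);
translate([1257, 422, 0]) cube([71, 93, 2069]);
translate([469, 422, 2069]) cube([859, 93, 51]);


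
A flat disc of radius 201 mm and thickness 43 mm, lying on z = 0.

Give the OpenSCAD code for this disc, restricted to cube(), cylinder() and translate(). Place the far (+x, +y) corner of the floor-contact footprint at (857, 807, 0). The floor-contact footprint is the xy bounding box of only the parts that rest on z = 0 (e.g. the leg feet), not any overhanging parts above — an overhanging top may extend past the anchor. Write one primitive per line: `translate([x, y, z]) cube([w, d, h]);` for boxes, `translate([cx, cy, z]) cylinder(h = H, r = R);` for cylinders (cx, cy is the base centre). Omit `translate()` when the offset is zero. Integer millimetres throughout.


translate([656, 606, 0]) cylinder(h = 43, r = 201);


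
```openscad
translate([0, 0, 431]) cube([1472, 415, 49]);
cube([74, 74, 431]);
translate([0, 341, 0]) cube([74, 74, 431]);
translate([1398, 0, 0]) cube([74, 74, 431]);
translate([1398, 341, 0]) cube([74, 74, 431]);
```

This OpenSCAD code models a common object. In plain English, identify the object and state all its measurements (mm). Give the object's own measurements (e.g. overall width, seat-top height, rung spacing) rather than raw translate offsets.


A long wooden bench with a 1472 mm (x) × 415 mm (y) seat, 49 mm thick, its top surface 480 mm above the floor. Four 74 mm square legs at the seat corners, flush with the edges, run from z = 0 to the seat underside.


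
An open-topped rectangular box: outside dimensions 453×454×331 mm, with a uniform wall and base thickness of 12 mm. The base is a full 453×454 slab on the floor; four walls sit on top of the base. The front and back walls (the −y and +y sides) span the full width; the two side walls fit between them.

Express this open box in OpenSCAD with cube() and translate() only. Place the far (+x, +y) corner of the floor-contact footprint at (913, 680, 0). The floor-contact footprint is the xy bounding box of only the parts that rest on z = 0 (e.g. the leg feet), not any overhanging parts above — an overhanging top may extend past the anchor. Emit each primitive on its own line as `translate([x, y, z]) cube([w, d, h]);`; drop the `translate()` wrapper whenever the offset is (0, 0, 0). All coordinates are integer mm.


translate([460, 226, 0]) cube([453, 454, 12]);
translate([460, 226, 12]) cube([453, 12, 319]);
translate([460, 668, 12]) cube([453, 12, 319]);
translate([460, 238, 12]) cube([12, 430, 319]);
translate([901, 238, 12]) cube([12, 430, 319]);


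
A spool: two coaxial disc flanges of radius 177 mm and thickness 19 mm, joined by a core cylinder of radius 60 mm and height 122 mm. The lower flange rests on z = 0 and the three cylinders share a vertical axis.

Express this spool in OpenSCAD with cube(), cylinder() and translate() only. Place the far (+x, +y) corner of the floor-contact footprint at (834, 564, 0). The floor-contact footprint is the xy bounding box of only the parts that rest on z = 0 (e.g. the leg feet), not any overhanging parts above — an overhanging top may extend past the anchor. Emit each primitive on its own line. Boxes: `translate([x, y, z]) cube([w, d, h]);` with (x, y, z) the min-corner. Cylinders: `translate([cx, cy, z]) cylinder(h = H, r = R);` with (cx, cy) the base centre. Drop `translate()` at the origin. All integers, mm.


translate([657, 387, 0]) cylinder(h = 19, r = 177);
translate([657, 387, 19]) cylinder(h = 122, r = 60);
translate([657, 387, 141]) cylinder(h = 19, r = 177);


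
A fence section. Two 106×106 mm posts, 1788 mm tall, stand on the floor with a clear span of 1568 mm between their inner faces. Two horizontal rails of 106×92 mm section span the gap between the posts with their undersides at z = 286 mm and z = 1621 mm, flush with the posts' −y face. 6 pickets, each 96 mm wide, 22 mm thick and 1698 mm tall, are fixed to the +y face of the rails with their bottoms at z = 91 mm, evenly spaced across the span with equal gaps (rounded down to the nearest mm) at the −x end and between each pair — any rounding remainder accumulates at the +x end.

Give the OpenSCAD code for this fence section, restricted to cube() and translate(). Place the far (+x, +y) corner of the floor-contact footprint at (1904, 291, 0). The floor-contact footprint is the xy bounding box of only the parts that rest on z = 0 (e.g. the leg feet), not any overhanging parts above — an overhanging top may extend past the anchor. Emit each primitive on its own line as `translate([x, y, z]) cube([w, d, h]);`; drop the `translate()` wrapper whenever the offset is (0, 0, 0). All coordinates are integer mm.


translate([124, 185, 0]) cube([106, 106, 1788]);
translate([1798, 185, 0]) cube([106, 106, 1788]);
translate([230, 185, 286]) cube([1568, 106, 92]);
translate([230, 185, 1621]) cube([1568, 106, 92]);
translate([371, 291, 91]) cube([96, 22, 1698]);
translate([608, 291, 91]) cube([96, 22, 1698]);
translate([845, 291, 91]) cube([96, 22, 1698]);
translate([1082, 291, 91]) cube([96, 22, 1698]);
translate([1319, 291, 91]) cube([96, 22, 1698]);
translate([1556, 291, 91]) cube([96, 22, 1698]);


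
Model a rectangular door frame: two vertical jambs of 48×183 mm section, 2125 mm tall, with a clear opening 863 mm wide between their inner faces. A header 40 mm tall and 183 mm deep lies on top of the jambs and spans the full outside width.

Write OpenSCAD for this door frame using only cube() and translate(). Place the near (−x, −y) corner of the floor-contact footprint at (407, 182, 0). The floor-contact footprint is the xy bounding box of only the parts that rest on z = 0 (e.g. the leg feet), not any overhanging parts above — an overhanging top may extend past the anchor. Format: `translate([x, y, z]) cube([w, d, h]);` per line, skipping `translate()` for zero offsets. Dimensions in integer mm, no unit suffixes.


translate([407, 182, 0]) cube([48, 183, 2125]);
translate([1318, 182, 0]) cube([48, 183, 2125]);
translate([407, 182, 2125]) cube([959, 183, 40]);


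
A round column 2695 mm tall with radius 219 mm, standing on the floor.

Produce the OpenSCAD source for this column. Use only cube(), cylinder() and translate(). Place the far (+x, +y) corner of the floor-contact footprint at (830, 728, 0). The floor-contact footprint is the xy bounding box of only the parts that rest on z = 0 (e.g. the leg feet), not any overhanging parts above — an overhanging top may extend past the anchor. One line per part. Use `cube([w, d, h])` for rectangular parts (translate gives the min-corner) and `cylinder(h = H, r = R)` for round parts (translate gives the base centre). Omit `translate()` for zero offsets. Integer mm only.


translate([611, 509, 0]) cylinder(h = 2695, r = 219);


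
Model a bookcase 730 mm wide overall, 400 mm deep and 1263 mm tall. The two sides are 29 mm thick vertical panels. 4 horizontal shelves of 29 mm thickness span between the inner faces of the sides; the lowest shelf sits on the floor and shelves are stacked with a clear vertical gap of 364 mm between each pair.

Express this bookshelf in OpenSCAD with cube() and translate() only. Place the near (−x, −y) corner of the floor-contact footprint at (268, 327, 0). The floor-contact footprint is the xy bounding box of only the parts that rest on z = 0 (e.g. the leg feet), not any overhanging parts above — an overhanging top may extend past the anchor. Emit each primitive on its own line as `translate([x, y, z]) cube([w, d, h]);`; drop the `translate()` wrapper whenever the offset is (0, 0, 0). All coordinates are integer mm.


translate([268, 327, 0]) cube([29, 400, 1263]);
translate([969, 327, 0]) cube([29, 400, 1263]);
translate([297, 327, 0]) cube([672, 400, 29]);
translate([297, 327, 393]) cube([672, 400, 29]);
translate([297, 327, 786]) cube([672, 400, 29]);
translate([297, 327, 1179]) cube([672, 400, 29]);


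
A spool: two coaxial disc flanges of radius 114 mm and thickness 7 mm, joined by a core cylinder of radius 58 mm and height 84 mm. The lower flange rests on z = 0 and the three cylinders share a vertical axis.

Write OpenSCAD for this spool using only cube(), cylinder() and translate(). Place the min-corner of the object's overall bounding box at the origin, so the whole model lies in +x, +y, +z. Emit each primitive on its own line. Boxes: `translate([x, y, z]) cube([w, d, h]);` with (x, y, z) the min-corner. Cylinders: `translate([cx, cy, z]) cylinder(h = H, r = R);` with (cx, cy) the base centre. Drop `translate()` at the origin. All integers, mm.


translate([114, 114, 0]) cylinder(h = 7, r = 114);
translate([114, 114, 7]) cylinder(h = 84, r = 58);
translate([114, 114, 91]) cylinder(h = 7, r = 114);


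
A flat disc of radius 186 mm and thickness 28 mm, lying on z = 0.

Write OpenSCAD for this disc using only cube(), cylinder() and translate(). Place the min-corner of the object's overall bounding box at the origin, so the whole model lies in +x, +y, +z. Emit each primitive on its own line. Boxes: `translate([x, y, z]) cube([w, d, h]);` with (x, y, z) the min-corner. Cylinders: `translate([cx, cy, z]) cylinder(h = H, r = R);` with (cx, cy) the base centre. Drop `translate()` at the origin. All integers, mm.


translate([186, 186, 0]) cylinder(h = 28, r = 186);


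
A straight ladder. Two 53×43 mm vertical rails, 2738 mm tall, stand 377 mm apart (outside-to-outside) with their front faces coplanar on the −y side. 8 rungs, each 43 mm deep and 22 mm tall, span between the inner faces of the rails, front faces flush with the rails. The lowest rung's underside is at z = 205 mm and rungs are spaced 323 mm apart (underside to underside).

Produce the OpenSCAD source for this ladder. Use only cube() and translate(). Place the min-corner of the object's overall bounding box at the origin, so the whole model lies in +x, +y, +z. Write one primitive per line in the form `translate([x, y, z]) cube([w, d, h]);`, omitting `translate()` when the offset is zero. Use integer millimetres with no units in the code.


cube([53, 43, 2738]);
translate([324, 0, 0]) cube([53, 43, 2738]);
translate([53, 0, 205]) cube([271, 43, 22]);
translate([53, 0, 528]) cube([271, 43, 22]);
translate([53, 0, 851]) cube([271, 43, 22]);
translate([53, 0, 1174]) cube([271, 43, 22]);
translate([53, 0, 1497]) cube([271, 43, 22]);
translate([53, 0, 1820]) cube([271, 43, 22]);
translate([53, 0, 2143]) cube([271, 43, 22]);
translate([53, 0, 2466]) cube([271, 43, 22]);


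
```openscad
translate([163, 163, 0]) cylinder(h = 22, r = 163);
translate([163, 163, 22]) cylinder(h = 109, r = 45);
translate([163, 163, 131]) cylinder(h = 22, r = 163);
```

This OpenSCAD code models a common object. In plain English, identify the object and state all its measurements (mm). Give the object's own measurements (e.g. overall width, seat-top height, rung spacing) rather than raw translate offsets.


A spool: two coaxial disc flanges of radius 163 mm and thickness 22 mm, joined by a core cylinder of radius 45 mm and height 109 mm. The lower flange rests on z = 0 and the three cylinders share a vertical axis.


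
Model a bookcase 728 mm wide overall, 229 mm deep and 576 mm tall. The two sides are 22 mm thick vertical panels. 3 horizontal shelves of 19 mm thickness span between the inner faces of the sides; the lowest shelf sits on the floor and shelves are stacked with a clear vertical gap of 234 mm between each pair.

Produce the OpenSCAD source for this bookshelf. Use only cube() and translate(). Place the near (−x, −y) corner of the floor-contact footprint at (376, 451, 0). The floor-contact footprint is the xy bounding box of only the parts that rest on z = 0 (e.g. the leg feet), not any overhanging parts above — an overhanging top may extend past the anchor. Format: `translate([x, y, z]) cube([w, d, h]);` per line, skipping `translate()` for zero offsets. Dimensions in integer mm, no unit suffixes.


translate([376, 451, 0]) cube([22, 229, 576]);
translate([1082, 451, 0]) cube([22, 229, 576]);
translate([398, 451, 0]) cube([684, 229, 19]);
translate([398, 451, 253]) cube([684, 229, 19]);
translate([398, 451, 506]) cube([684, 229, 19]);


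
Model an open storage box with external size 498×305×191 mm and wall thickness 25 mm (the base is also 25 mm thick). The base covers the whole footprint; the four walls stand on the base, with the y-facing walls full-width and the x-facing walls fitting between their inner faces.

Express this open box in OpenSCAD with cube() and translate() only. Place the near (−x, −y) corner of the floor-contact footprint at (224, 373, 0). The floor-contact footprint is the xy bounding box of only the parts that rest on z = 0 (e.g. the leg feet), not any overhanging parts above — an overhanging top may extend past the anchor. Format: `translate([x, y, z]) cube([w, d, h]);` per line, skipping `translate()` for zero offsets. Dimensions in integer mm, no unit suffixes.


translate([224, 373, 0]) cube([498, 305, 25]);
translate([224, 373, 25]) cube([498, 25, 166]);
translate([224, 653, 25]) cube([498, 25, 166]);
translate([224, 398, 25]) cube([25, 255, 166]);
translate([697, 398, 25]) cube([25, 255, 166]);


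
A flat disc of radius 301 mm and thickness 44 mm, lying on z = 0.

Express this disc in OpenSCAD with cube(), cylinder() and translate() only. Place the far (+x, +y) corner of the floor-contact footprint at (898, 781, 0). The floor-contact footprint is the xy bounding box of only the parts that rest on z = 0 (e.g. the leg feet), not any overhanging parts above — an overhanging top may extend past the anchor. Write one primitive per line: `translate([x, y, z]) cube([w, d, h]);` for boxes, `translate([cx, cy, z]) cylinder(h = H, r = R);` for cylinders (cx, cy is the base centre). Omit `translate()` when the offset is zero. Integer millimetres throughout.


translate([597, 480, 0]) cylinder(h = 44, r = 301);


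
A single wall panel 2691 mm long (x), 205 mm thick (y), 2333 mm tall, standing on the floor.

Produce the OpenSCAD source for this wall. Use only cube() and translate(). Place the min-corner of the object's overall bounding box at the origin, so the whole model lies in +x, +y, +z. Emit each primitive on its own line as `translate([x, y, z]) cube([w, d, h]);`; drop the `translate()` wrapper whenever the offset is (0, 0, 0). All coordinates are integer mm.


cube([2691, 205, 2333]);


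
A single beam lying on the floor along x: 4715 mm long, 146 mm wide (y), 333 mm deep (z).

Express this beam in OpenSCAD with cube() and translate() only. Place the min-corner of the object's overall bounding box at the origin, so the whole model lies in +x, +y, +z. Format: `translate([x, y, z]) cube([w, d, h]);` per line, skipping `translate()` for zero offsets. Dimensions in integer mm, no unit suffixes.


cube([4715, 146, 333]);


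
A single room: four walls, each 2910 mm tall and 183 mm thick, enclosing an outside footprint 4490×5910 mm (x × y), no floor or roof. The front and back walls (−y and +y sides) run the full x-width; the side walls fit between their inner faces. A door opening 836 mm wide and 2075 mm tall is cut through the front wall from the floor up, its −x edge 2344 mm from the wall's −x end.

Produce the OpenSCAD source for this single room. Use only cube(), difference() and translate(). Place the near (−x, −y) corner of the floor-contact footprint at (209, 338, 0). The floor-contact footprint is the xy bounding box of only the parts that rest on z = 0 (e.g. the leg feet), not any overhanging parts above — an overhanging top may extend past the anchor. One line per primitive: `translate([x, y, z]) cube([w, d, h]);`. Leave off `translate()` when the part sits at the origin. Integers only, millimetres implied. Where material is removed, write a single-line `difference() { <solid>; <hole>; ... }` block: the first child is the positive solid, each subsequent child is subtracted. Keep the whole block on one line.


difference() { translate([209, 338, 0]) cube([4490, 183, 2910]); translate([2553, 338, 0]) cube([836, 183, 2075]); }
translate([209, 6065, 0]) cube([4490, 183, 2910]);
translate([209, 521, 0]) cube([183, 5544, 2910]);
translate([4516, 521, 0]) cube([183, 5544, 2910]);


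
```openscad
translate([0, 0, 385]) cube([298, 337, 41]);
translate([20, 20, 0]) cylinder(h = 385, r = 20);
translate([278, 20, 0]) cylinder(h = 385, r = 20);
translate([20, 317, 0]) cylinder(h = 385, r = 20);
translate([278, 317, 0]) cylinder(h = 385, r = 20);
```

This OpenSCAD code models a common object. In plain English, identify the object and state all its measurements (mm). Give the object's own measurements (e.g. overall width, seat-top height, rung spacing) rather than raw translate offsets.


A four-legged stool. The seat is a 298×337×41 mm slab whose top surface is at z = 426 mm; four round legs, each 40 mm in diameter, run from the floor (z = 0) to the underside of the seat, each leg's axis is inset half a diameter from the nearest pair of seat edges (so the leg's bounding box is flush with the corner).


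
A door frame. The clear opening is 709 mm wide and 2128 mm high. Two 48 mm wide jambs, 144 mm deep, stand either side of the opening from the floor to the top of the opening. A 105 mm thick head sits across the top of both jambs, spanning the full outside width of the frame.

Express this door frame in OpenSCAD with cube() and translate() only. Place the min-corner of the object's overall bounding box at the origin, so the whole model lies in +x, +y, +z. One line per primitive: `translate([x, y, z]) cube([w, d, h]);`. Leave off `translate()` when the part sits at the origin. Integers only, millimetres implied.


cube([48, 144, 2128]);
translate([757, 0, 0]) cube([48, 144, 2128]);
translate([0, 0, 2128]) cube([805, 144, 105]);


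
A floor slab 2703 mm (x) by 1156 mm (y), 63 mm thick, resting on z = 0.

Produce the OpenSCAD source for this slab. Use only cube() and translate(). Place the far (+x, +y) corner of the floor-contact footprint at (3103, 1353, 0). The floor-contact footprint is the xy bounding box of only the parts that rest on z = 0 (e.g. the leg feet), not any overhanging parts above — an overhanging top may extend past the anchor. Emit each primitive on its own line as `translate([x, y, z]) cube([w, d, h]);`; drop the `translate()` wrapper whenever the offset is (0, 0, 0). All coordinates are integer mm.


translate([400, 197, 0]) cube([2703, 1156, 63]);


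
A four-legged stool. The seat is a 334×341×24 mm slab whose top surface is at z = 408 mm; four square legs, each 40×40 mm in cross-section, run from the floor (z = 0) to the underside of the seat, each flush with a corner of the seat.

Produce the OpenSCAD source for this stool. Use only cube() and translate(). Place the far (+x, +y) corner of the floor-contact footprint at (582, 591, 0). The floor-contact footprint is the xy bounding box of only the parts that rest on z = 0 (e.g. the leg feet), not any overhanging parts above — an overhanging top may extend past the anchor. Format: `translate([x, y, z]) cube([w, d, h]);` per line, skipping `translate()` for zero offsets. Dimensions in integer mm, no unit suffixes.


translate([248, 250, 384]) cube([334, 341, 24]);
translate([248, 250, 0]) cube([40, 40, 384]);
translate([542, 250, 0]) cube([40, 40, 384]);
translate([248, 551, 0]) cube([40, 40, 384]);
translate([542, 551, 0]) cube([40, 40, 384]);


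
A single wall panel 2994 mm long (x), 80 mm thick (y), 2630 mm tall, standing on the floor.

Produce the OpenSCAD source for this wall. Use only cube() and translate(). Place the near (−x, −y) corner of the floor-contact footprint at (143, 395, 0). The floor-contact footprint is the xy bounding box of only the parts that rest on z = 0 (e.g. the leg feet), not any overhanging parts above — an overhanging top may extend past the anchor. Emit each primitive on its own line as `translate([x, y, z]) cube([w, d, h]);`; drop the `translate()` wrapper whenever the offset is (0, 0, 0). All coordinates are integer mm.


translate([143, 395, 0]) cube([2994, 80, 2630]);


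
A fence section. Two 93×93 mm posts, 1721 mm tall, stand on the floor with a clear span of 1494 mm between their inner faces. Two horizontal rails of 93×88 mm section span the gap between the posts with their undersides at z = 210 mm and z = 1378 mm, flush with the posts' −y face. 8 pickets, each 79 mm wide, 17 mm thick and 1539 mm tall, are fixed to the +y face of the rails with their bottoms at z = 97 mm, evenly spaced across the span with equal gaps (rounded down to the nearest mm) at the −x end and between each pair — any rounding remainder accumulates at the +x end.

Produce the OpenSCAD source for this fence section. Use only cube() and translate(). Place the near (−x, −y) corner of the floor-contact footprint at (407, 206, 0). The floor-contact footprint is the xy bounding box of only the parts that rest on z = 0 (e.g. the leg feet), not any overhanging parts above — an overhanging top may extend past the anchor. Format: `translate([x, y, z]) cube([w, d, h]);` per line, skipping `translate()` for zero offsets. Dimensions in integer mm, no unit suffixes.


translate([407, 206, 0]) cube([93, 93, 1721]);
translate([1994, 206, 0]) cube([93, 93, 1721]);
translate([500, 206, 210]) cube([1494, 93, 88]);
translate([500, 206, 1378]) cube([1494, 93, 88]);
translate([595, 299, 97]) cube([79, 17, 1539]);
translate([769, 299, 97]) cube([79, 17, 1539]);
translate([943, 299, 97]) cube([79, 17, 1539]);
translate([1117, 299, 97]) cube([79, 17, 1539]);
translate([1291, 299, 97]) cube([79, 17, 1539]);
translate([1465, 299, 97]) cube([79, 17, 1539]);
translate([1639, 299, 97]) cube([79, 17, 1539]);
translate([1813, 299, 97]) cube([79, 17, 1539]);


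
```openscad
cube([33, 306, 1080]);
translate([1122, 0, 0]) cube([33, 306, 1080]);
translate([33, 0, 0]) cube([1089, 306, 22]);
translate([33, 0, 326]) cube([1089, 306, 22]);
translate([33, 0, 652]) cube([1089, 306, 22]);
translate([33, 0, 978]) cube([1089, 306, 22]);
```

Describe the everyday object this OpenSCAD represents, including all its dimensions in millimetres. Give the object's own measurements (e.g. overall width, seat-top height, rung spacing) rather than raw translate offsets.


An open bookshelf. Two side panels, each 33 mm thick, 306 mm deep and 1080 mm tall, stand 1155 mm apart (outside-to-outside). Between them sit 4 shelves, each 22 mm thick and 306 mm deep, spanning the full gap between the sides. The bottom shelf rests on the floor (its underside at z = 0) and the clear gap between one shelf's top and the next shelf's underside is 304 mm.


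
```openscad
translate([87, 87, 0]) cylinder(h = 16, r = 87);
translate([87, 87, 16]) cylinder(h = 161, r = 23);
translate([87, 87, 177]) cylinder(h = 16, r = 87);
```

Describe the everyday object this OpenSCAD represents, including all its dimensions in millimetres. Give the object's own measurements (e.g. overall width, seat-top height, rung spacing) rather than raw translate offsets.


A spool: two coaxial disc flanges of radius 87 mm and thickness 16 mm, joined by a core cylinder of radius 23 mm and height 161 mm. The lower flange rests on z = 0 and the three cylinders share a vertical axis.


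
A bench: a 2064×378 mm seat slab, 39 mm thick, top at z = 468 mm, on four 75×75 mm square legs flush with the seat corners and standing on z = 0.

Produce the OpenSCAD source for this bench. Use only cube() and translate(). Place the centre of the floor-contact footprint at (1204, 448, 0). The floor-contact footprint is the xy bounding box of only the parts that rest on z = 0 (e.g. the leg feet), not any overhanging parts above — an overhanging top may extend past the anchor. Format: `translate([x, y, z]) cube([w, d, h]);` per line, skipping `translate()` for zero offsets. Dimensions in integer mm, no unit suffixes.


translate([172, 259, 429]) cube([2064, 378, 39]);
translate([172, 259, 0]) cube([75, 75, 429]);
translate([172, 562, 0]) cube([75, 75, 429]);
translate([2161, 259, 0]) cube([75, 75, 429]);
translate([2161, 562, 0]) cube([75, 75, 429]);


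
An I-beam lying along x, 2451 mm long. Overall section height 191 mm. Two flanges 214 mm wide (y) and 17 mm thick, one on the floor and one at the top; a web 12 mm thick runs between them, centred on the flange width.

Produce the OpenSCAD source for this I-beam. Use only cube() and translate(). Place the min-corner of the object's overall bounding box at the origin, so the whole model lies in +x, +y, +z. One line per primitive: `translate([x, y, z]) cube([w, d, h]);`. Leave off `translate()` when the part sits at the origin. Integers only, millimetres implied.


cube([2451, 214, 17]);
translate([0, 101, 17]) cube([2451, 12, 157]);
translate([0, 0, 174]) cube([2451, 214, 17]);


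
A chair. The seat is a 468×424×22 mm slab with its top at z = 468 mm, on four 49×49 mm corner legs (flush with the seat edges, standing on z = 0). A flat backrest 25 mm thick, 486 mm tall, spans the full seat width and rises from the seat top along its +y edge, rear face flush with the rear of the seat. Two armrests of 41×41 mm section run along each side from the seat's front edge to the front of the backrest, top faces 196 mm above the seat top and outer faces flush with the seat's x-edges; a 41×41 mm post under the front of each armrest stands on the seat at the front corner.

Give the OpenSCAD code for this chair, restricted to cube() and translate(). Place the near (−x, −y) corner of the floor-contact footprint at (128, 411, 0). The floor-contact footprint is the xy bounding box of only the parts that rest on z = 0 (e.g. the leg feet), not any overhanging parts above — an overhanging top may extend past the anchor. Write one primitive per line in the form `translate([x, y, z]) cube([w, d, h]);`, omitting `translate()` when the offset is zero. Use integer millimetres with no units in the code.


// leg_h = 468 - 22 = 446
// arm post h = 196 - 41 = 155
translate([128, 411, 446]) cube([468, 424, 22]);
translate([128, 411, 0]) cube([49, 49, 446]);
translate([547, 411, 0]) cube([49, 49, 446]);
translate([128, 786, 0]) cube([49, 49, 446]);
translate([547, 786, 0]) cube([49, 49, 446]);
translate([128, 810, 468]) cube([468, 25, 486]);
translate([128, 411, 623]) cube([41, 399, 41]);
translate([555, 411, 623]) cube([41, 399, 41]);
translate([128, 411, 468]) cube([41, 41, 155]);
translate([555, 411, 468]) cube([41, 41, 155]);


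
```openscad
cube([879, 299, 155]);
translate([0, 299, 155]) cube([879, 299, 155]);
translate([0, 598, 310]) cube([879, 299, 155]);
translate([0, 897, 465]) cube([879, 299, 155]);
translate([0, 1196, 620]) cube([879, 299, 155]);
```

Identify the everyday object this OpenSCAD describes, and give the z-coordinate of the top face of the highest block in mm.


A staircase. The total rise is 775 mm.

5 identical blocks, each offset up and back from the previous — a staircase. Each step is 155 mm tall and there are 5 of them, so the total rise is 5 × 155 = 775 mm.


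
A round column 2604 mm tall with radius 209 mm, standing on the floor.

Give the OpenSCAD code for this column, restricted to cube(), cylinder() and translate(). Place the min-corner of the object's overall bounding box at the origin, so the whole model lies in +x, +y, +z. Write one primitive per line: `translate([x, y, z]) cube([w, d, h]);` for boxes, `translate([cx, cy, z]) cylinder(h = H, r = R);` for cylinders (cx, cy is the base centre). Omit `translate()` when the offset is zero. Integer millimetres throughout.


translate([209, 209, 0]) cylinder(h = 2604, r = 209);


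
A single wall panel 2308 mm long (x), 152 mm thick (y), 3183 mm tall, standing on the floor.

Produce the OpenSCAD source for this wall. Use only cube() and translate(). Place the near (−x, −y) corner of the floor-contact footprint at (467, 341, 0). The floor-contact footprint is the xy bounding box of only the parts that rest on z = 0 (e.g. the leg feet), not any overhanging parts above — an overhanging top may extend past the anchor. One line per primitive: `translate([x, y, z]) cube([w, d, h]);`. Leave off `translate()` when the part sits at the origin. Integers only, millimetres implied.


translate([467, 341, 0]) cube([2308, 152, 3183]);


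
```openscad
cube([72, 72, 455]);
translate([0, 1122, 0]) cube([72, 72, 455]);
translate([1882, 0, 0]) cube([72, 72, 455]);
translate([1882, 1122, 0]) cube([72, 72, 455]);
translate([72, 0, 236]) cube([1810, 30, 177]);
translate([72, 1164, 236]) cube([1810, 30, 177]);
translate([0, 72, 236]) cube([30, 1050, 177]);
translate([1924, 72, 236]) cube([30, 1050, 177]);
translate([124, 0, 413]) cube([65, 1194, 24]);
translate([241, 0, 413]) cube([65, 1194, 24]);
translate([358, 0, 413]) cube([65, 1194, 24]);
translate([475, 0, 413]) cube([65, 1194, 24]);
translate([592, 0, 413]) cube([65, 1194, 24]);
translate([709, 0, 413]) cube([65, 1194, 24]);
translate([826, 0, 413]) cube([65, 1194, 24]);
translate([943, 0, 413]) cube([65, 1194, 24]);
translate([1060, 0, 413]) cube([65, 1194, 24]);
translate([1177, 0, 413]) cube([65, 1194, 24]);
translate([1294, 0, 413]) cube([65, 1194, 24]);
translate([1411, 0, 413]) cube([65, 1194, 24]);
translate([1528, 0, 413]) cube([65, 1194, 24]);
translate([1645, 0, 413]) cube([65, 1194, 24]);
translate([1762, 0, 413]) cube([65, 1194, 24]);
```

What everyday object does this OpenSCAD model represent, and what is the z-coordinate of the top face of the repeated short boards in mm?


A bed frame. The slat-top height is 437 mm.

Four posts, four rails, and a row of slats — a bed frame. Slats sit on the rails at z = 236 + 177 = 413; with slat thickness 24, the top is 437 mm.


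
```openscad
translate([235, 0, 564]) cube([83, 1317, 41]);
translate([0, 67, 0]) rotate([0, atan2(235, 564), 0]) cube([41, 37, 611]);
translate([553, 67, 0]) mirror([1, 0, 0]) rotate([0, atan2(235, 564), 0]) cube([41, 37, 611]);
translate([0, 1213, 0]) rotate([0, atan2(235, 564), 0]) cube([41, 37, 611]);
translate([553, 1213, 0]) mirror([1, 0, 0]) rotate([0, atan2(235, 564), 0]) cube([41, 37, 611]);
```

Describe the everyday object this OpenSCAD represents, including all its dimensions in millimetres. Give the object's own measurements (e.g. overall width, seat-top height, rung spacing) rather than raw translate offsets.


A sawhorse. A 83×1317×41 mm beam (x, y, z) sits on two A-frame leg pairs. Each pair is two raked legs of 41×37 mm section (37 mm along y) splaying symmetrically in x. Each leg rises 564 mm vertically over 235 mm of horizontal reach and is 611 mm long along its own axis. Every leg's outer bottom edge rests on the floor and its outer top edge meets a bottom edge of the beam — the left legs (tilting toward +x) meet the beam's −x bottom edge, the right legs (their mirror images, tilting toward −x) meet its +x bottom edge — so the leg tops tuck under the beam, the beam's underside is 564 mm above the floor, and the feet are 553 mm apart outside-to-outside with the beam centred between them. The two leg pairs are set in 67 mm from either end of the beam.


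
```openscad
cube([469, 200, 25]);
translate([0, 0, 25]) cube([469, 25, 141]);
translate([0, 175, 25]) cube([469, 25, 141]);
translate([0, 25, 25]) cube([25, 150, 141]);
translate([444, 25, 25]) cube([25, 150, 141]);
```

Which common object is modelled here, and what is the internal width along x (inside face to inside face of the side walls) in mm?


An open box. The internal width is 419 mm.

A 469×200 base slab with four walls standing on it — an open box. The base is 469 mm wide and the walls are 25 mm thick, so the internal width is 469 − 2 × 25 = 419 mm.


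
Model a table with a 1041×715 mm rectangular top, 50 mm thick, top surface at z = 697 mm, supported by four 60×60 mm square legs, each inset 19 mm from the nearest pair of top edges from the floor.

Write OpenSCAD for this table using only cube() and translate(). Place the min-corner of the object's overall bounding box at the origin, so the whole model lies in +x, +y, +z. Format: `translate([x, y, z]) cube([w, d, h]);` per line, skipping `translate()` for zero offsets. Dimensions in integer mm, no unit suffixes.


translate([0, 0, 647]) cube([1041, 715, 50]);
translate([19, 19, 0]) cube([60, 60, 647]);
translate([962, 19, 0]) cube([60, 60, 647]);
translate([19, 636, 0]) cube([60, 60, 647]);
translate([962, 636, 0]) cube([60, 60, 647]);


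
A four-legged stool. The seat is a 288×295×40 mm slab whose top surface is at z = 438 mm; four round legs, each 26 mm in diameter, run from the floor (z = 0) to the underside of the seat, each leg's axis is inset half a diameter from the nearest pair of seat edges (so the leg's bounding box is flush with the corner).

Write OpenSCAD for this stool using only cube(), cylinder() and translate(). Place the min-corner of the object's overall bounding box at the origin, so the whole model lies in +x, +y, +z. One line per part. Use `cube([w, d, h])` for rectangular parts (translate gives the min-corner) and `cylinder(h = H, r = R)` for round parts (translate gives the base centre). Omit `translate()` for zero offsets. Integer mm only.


translate([0, 0, 398]) cube([288, 295, 40]);
translate([13, 13, 0]) cylinder(h = 398, r = 13);
translate([275, 13, 0]) cylinder(h = 398, r = 13);
translate([13, 282, 0]) cylinder(h = 398, r = 13);
translate([275, 282, 0]) cylinder(h = 398, r = 13);


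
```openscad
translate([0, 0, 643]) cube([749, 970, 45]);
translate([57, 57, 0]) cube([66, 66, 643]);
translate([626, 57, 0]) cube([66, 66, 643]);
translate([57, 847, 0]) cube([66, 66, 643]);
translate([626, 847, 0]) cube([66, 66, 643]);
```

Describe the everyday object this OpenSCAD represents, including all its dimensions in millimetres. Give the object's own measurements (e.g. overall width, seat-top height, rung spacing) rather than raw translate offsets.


A table: top 749 mm (x) × 970 mm (y), 45 mm thick, upper face at z = 688 mm, on four 66×66 mm square legs, each inset 57 mm from the nearest pair of top edges from z = 0 to the bottom of the top.


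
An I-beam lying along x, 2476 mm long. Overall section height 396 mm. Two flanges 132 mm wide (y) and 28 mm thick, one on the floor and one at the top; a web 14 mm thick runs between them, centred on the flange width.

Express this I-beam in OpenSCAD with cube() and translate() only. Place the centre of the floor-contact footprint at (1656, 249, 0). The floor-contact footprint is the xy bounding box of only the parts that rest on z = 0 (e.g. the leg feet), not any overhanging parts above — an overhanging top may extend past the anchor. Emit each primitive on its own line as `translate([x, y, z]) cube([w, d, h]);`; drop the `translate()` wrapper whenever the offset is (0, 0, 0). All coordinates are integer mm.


translate([418, 183, 0]) cube([2476, 132, 28]);
translate([418, 242, 28]) cube([2476, 14, 340]);
translate([418, 183, 368]) cube([2476, 132, 28]);


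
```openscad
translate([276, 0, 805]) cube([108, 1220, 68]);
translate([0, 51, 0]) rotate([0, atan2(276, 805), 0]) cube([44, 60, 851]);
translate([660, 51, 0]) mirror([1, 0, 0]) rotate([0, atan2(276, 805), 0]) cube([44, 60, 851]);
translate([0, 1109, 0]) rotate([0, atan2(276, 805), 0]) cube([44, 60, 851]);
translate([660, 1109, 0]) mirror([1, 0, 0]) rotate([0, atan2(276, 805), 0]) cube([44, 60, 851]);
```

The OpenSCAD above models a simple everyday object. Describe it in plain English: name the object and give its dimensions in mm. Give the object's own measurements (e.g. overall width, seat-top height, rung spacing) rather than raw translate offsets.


A sawhorse. A 108×1220×68 mm beam (x, y, z) sits on two A-frame leg pairs. Each pair is two raked legs of 44×60 mm section (60 mm along y) splaying symmetrically in x. Each leg rises 805 mm vertically over 276 mm of horizontal reach and is 851 mm long along its own axis. Every leg's outer bottom edge rests on the floor and its outer top edge meets a bottom edge of the beam — the left legs (tilting toward +x) meet the beam's −x bottom edge, the right legs (their mirror images, tilting toward −x) meet its +x bottom edge — so the leg tops tuck under the beam, the beam's underside is 805 mm above the floor, and the feet are 660 mm apart outside-to-outside with the beam centred between them. The two leg pairs are set in 51 mm from either end of the beam.


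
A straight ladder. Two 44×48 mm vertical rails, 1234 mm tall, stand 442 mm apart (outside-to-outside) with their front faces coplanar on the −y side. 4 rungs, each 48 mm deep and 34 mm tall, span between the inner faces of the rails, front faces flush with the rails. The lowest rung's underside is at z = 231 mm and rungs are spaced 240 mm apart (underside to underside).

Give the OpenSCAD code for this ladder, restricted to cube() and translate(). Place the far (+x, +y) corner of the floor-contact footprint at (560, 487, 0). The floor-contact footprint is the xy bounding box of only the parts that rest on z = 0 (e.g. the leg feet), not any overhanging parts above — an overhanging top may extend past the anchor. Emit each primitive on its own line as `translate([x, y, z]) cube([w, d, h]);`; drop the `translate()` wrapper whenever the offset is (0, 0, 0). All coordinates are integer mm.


translate([118, 439, 0]) cube([44, 48, 1234]);
translate([516, 439, 0]) cube([44, 48, 1234]);
translate([162, 439, 231]) cube([354, 48, 34]);
translate([162, 439, 471]) cube([354, 48, 34]);
translate([162, 439, 711]) cube([354, 48, 34]);
translate([162, 439, 951]) cube([354, 48, 34]);


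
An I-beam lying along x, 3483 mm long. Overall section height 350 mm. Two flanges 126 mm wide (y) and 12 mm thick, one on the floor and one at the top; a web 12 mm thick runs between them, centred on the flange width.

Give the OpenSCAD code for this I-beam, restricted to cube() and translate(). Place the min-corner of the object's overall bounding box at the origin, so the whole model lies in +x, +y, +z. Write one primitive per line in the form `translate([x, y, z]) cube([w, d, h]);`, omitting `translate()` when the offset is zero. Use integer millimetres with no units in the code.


cube([3483, 126, 12]);
translate([0, 57, 12]) cube([3483, 12, 326]);
translate([0, 0, 338]) cube([3483, 126, 12]);


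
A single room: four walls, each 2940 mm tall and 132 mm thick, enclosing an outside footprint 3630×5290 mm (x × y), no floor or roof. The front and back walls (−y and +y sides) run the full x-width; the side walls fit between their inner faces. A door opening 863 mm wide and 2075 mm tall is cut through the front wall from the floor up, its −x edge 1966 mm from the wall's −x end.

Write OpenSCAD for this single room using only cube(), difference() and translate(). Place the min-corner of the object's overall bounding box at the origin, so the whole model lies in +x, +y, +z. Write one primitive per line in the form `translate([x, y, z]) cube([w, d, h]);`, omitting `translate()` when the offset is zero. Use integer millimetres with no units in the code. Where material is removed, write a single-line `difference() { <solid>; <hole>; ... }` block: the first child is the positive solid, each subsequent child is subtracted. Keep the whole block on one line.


difference() { cube([3630, 132, 2940]); translate([1966, 0, 0]) cube([863, 132, 2075]); }
translate([0, 5158, 0]) cube([3630, 132, 2940]);
translate([0, 132, 0]) cube([132, 5026, 2940]);
translate([3498, 132, 0]) cube([132, 5026, 2940]);
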